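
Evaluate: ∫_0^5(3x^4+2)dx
Step 1: Find antiderivative F(x)=(3/5)x^5 + 2x
Step 2: F(5) - F(0)=1885 - (0)=1885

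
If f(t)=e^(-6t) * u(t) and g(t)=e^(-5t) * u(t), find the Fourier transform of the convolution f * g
By the convolution theorem: F{f * g} = F(omega) * G(omega)
F(omega) = 1/(6 + j * omega), G(omega) = 1/(5 + j * omega)
F{f * g} = 1/((6 + j * omega)(5 + j * omega))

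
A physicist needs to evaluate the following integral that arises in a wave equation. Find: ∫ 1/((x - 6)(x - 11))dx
Partial fractions: 1/((x-6)(x-11)) = A/(x-6) + B/(x-11)
A = -1/5, B = 1/5
∫ [-1/5· 1/(x-6) + 1/5· 1/(x-11)] dx
= (1/5)[ln|x-11| - ln|x-6|] + C

Answer: (1/5)·ln|(x-11)/(x-6)| + C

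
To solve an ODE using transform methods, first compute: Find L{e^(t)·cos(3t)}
First shifting: L{e^(at)f(t)}=F(s-a)
L{cos(3t)}=s/(s² + 9)
Shift: (s-1)/((s-1)² + 9)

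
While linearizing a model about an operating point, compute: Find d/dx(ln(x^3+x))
Chain rule: d/dx[ln(u)] = u'/u where u = x^3+x
u' = 3x^2+1

Answer: (3x^2+1)/(x^3+x)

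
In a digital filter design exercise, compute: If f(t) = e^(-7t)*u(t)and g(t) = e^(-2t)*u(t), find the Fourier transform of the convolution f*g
By the convolution theorem: F{f * g} = F(omega) * G(omega)
F(omega) = 1/(7+j * omega), G(omega) = 1/(2+j * omega)
F{f * g} = 1/((7+j * omega)(2+j * omega))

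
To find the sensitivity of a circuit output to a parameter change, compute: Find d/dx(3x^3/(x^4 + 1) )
Quotient rule: (f/g)'=(f'g - fg')/g²
f=3x^3, f'=9x^2
g=x^4+1, g'=4x^3

Answer: (9x^2·(x^4+1)-12x^6)/(x^4+1)²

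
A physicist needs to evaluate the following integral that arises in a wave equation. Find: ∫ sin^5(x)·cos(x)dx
Let u=sin(x), du=cos(x) dx
∫ u^5 du=u^6/6 + C

Answer: sin^6(x)/6 + C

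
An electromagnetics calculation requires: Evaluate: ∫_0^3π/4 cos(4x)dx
Antiderivative: sin(4x)/4
Evaluate at bounds: [sin(4·3π/4)/4] - [sin(4·0)/4]
=((0) - (0))/4=0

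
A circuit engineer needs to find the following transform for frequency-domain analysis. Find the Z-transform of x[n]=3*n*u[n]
Z{n*u[n]} = z/(z-1)^2
By linearity: Z{3*n*u[n]} = 3z/(z-1)^2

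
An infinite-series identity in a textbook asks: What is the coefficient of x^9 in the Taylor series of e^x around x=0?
Taylor series of e^x=Σ x^n/n!
Coefficient of x^9=1/9!=1/362880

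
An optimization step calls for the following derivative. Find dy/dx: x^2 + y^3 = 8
Differentiate: 2x+3y^2·(dy/dx) = 0
dy/dx = -2x/(3y^2)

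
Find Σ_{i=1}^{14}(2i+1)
= 2·Σ i+1·14 = 2·105+14 = 224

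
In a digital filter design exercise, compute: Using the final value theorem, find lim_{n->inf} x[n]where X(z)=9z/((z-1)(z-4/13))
Final value theorem: lim x[n] = lim_{z->1} (z-1)*X(z)
(z-1)*X(z) = 9z/(z-4/13)
As z->1: 9/(1 - 4/13) = 9/(9/13) = 13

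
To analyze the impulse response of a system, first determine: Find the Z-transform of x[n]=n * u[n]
Standard pair: Z{n * u[n]}=z/(z-1)^2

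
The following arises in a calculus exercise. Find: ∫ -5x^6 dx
Using power rule: ∫ -5x^6 dx=-5/7 x^7+C=(-5/7)x^7+C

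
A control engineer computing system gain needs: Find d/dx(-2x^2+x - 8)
Power rule: d/dx(ax^n) = n·a·x^(n-1)
Term by term: -4·x+1

Answer: -4x+1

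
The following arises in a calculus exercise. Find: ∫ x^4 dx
Using power rule: ∫ x^4 dx=1/5 x^5+C=(1/5)x^5+C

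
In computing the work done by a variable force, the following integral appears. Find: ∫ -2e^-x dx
Since d/dx[e^-x]=- e^-x, we get 2e^-x + C

Answer: 2e^-x + C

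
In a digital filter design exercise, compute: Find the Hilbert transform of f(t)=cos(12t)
The Hilbert transform shifts each frequency component by -pi/2.
H{cos(wt)} = sin(wt)
With w = 12: H{cos(12t)} = sin(12t)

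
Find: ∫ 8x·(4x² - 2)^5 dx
Let u = 4x² - 2, du = 8x dx
∫ u^5 du = u^6/6 + C

Answer: (4x² - 2)^6/6 + C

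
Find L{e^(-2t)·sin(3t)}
First shifting: L{e^(at)f(t)}=F(s-a)
L{sin(3t)}=3/(s² + 9)
Shift: 3/((s + 2)² + 9)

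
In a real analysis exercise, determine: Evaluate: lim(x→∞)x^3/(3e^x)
Apply L'Hôpital 3 times (∞/∞ each time):
Eventually get 3!/(3e^x) → 0

Answer: 0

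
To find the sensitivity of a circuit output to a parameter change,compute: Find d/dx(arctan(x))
d/dx[arctan(u)] = u'/(1+u²), u = x, u' = 1

Answer: 1/(1+x²)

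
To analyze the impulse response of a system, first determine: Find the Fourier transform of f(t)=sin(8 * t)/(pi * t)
sin(W * t)/(pi * t) = (W/pi) * sinc(W * t/pi) is the impulse response of the ideal low-pass filter with cutoff W (here W = 8).
Its Fourier transform is a rectangular function:
F(omega) = 1 for |omega| < 8, 0 otherwise

Answer: rect(omega/16) [i.e., 1 for |omega| < 8, 0 otherwise]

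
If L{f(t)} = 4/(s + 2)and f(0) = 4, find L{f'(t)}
L{f'(t)}=s·F(s) - f(0)=4s/(s + 2) - 4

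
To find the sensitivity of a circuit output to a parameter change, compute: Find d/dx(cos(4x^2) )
Chain rule: d/dx[cos(u)] = -sin(u)·u' where u = 4x^2
u' = 8x

Answer: -8x·sin(4x^2)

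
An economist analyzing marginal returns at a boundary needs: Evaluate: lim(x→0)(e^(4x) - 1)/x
L'Hôpital (0/0): lim 4e^(4x)/1=4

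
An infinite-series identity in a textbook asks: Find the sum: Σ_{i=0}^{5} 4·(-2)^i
Geometric series: S = a(1 - r^n)/(1 - r)
a = 4, r = -2, n = 6
S = 4(1-64)/3 = -84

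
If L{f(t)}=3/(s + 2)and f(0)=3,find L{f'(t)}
L{f'(t)} = s·F(s) - f(0) = 3s/(s + 2) - 3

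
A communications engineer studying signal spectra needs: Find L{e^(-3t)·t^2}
First shifting: L{e^(at)f(t)}=F(s-a)
L{t^2}=2/s^3
Shift s → s+3: 2/(s+3)^3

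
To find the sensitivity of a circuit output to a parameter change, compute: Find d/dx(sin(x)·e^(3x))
Product rule: (fg)'=f'g+fg'
f=sin(x), f'=cos(x)
g=e^(3x), g'=3·e^(3x)

Answer: cos(x)·e^(3x)+3·sin(x)·e^(3x)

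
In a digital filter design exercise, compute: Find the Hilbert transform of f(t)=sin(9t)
The Hilbert transform shifts each frequency component by -pi/2.
H{sin(wt)} = -cos(wt)
With w = 9: H{sin(9t)} = -cos(9t)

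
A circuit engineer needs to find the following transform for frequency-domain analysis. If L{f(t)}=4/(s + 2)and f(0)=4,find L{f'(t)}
L{f'(t)} = s·F(s) - f(0) = 4s/(s+2)-4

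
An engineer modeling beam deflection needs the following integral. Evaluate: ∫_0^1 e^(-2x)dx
Antiderivative: (1/(-2))e^(-2x)
Evaluate: (1/(-2))(e^-2-1)

Answer: (e^-2-1)/(-2)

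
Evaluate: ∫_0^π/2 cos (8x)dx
Antiderivative: sin(8x)/8
Evaluate at bounds: [sin(8·π/2)/8] - [sin(8·0)/8]
=((0) - (0))/8=0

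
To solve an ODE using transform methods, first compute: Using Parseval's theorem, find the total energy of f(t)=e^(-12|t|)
Parseval's theorem: E=integral |f(t)|^2 dt=(1/2pi) integral |F(omega)|^2 domega
E=integral_{-inf}^{inf} e^(-24|t|) dt=2 * integral_0^inf e^(-24t) dt=2/(2 * 12)=1/12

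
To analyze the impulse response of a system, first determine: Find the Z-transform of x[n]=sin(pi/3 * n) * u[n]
Z{sin(w0 * n) * u[n]} = z * sin(w0)/(z^2 - 2z * cos(w0) + 1)
With w0 = pi/3: X(z) = z * sin(pi/3)/(z^2 - 2z * cos(pi/3) + 1)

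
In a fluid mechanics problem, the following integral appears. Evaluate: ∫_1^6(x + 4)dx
Step 1: Find antiderivative F(x) = (1/2)x^2 + 4x
Step 2: F(6) - F(1) = 42 - (9/2) = 75/2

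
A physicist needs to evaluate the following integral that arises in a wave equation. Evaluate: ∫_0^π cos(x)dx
Antiderivative: sin(x)
Evaluate at bounds: [sin(1·π)/1] - [sin(1·0)/1]
=((0) - (0))/1=0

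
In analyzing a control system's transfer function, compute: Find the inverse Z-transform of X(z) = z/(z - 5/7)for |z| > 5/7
Standard pair: z/(z-a) <-> a^n*u[n] for causal signals
With a = 5/7: x[n] = (5/7)^n*u[n]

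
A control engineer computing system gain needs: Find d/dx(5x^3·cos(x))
Product rule: (fg)' = f'g+fg'
f = 5x^3, f' = 15x^2
g = cos(x), g' = -sin(x)

Answer: 15x^2·cos(x)-5x^3·sin(x)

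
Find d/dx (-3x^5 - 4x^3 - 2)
Power rule: d/dx(ax^n)=n·a·x^(n-1)
Term by term: -15·x^4-12·x^2

Answer: -15x^4-12x^2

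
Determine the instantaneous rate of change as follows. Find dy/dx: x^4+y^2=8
Differentiate: 4x^3 + 2y·(dy/dx) = 0
dy/dx = -4x^3/(2y)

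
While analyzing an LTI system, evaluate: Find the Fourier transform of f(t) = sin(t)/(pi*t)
sin(W * t)/(pi * t) = (W/pi) * sinc(W * t/pi) is the impulse response of the ideal low-pass filter with cutoff W (here W = 1).
Its Fourier transform is a rectangular function:
F(omega) = 1 for |omega| < 1, 0 otherwise

Answer: rect(omega/2) [i.e., 1 for |omega| < 1, 0 otherwise]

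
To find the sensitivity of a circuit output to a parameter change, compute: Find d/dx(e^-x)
Chain rule: d/dx[e^u]=e^u · u' where u=-x
u'=-1

Answer: -1·e^-x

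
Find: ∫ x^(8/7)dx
Power rule: ∫ x^(8/7) dx = x^(15/7)/(15/7) + C

Answer: (7/15)·x^(15/7) + C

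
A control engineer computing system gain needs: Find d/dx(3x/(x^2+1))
Quotient rule: (f/g)'=(f'g - fg')/g²
f=3x, f'=3
g=x^2+1, g'=2x

Answer: (3·(x^2+1)-6x^2)/(x^2+1)²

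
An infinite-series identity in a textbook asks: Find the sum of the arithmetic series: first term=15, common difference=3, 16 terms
Last term: a_n=15 + (16 - 1)·3=60
Sum=n(a_1 + a_n)/2=16(15 + 60)/2=600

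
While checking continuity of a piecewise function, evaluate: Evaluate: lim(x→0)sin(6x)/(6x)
L'Hôpital (0/0): lim 6cos(6x)/6=6/6

Answer: 1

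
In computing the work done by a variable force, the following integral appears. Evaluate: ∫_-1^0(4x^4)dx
Step 1: Find antiderivative F(x)=(4/5)x^5
Step 2: F(0) - F(-1)=0 - (-4/5)=4/5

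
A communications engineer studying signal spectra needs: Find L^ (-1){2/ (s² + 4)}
L^(-1){w/(s²+w²)}=sin(wt)
Here w=2

Answer: sin(2t)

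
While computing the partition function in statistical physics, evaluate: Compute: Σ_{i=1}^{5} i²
Using formula: Σ i^2 = n(n+1)(2n+1)/6 = 5·6·11/6 = 55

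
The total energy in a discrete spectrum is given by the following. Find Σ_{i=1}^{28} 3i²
=3·n(n + 1)(2n + 1)/6=3·28·29·57/6=23142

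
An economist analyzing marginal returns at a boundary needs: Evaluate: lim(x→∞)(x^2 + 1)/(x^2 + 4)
Divide numerator and denominator by x^2:
lim (1 + 1/x^2)/(1 + 4/x^2)=1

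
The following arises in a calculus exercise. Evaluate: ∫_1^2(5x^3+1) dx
Step 1: Find antiderivative F(x)=(5/4)x^4 + x
Step 2: F(2) - F(1)=22 - (9/4)=79/4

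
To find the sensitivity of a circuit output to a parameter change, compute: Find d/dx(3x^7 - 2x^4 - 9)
Power rule: d/dx(ax^n)=n·a·x^(n-1)
Term by term: 21·x^6-8·x^3

Answer: 21x^6-8x^3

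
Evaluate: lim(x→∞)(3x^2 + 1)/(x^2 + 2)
Divide numerator and denominator by x^2:
lim (3 + 1/x^2)/(1 + 2/x^2) = 3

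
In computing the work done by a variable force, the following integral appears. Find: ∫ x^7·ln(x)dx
By parts: u = ln(x), dv = x^7 dx
du = 1/x dx, v = x^8/8
= x^8·ln(x)/8 - ∫ x^7/8 dx
= x^8·ln(x)/8 - x^8/64 + C

Answer: x^8(ln(x)/8 - 1/64) + C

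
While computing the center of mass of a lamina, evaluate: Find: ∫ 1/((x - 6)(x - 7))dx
Partial fractions: 1/((x-6)(x-7)) = A/(x-6) + B/(x-7)
A = -1, B = 1
∫ [-1· 1/(x-6) + 1· 1/(x-7)] dx
= (1)[ln|x-7| - ln|x-6|] + C

Answer: ln|(x-7)/(x-6)| + C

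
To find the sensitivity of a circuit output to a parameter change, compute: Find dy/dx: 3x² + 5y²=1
Differentiate: 6x+10y·(dy/dx)=0
dy/dx=-6x/(10y)=-(3/5)·(x/y)

Answer: dy/dx=-(3/5)·(x/y)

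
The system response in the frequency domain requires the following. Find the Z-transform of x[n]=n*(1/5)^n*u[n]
Using the property Z{n*a^n*u[n]}=az/(z-a)^2
With a=1/5: X(z)=(1/5)z/(z - 1/5)^2, |z| > 1/5

Answer: (1/5)z/(z - 1/5)^2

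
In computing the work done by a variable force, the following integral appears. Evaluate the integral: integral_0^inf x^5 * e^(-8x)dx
This is a Gamma integral. Substitute u=8x (du=8 dx):
integral_0^inf x^5*e^(-8x) dx=(1/8^6) integral_0^inf u^5*e^(-u) du
=Gamma(6)/8^6=5!/8^6=120/262144

Answer: 15/32768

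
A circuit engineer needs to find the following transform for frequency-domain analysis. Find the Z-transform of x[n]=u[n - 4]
Using the time-shift property: Z{u[n-4]}=z^(-4) * z/(z-1)
=z^(-3)/(z-1)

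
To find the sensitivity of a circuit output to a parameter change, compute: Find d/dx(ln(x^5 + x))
Chain rule: d/dx[ln(u)]=u'/u where u=x^5 + x
u'=5x^4 + 1

Answer: (5x^4 + 1)/(x^5 + x)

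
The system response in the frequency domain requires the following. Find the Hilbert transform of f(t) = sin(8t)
The Hilbert transform shifts each frequency component by -pi/2.
H{sin(wt)}=-cos(wt)
With w=8: H{sin(8t)}=-cos(8t)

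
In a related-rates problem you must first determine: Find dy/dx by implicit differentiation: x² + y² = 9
Differentiate both sides: 2x+2y·(dy/dx)=0
Solve: dy/dx=-2x/(2y)=-x/y

Answer: dy/dx=-x/y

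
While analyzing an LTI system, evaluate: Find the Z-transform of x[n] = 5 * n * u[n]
Z{n * u[n]}=z/(z-1)^2
By linearity: Z{5 * n * u[n]}=5z/(z-1)^2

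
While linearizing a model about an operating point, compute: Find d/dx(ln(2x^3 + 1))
Chain rule: d/dx[ln(u)]=u'/u where u=2x^3 + 1
u'=6x^2

Answer: (6x^2)/(2x^3 + 1)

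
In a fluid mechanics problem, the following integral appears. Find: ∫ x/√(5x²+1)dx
Let u = 5x² + 1, du = 10x dx
∫ (1/10)·u^(-1/2) du = √u/5 + C

Answer: √(5x² + 1)/5 + C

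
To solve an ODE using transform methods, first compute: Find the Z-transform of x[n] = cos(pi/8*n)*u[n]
Z{cos(w0 * n) * u[n]}=z(z - cos(w0))/(z^2-2z * cos(w0)+1)
With w0=pi/8: X(z)=z(z - cos(pi/8))/(z^2-2z * cos(pi/8)+1)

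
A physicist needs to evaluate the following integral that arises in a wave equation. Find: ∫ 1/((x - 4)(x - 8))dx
Partial fractions: 1/((x-4)(x-8)) = A/(x-4)+B/(x-8)
A = -1/4, B = 1/4
∫ [-1/4· 1/(x-4)+1/4· 1/(x-8)] dx
= (1/4)[ln|x-8| - ln|x-4|]+C

Answer: (1/4)·ln|(x-8)/(x-4)|+C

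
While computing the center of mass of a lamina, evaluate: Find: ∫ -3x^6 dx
Using power rule: ∫ -3x^6 dx = -3/7 x^7 + C = (-3/7)x^7 + C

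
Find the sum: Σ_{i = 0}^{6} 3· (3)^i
Geometric series: S = a(1 - r^n)/(1 - r)
a = 3, r = 3, n = 7
S = 3(1-2187)/-2 = 3279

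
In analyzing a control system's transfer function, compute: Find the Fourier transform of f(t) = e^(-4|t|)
Using the standard pair: F{e^(-a|t|)}=2a/(a^2 + omega^2)
With a=4: F(omega)=8/(16 + omega^2)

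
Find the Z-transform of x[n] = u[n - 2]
Using the time-shift property: Z{u[n-2]} = z^(-2)*z/(z-1)
= z^(-1)/(z-1)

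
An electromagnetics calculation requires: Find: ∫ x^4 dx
Using power rule: ∫ x^4 dx = 1/5 x^5+C = (1/5)x^5+C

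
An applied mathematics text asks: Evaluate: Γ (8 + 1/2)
Γ(n + 1/2)=(2n)!√π/(4^n·n!)
=20922789888000√π/(65536·40320)=(2027025/256)·√π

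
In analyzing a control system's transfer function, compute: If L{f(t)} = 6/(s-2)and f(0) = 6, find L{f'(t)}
L{f'(t)} = s·F(s) - f(0) = 6s/(s-2)-6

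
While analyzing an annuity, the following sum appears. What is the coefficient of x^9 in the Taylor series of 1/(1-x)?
1/(1-x)=Σ x^n for |x|<1
All coefficients are 1

Answer: 1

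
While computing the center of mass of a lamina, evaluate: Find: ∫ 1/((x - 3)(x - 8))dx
Partial fractions: 1/((x-3)(x-8))=A/(x-3) + B/(x-8)
A=-1/5, B=1/5
∫ [-1/5· 1/(x-3) + 1/5· 1/(x-8)] dx
=(1/5)[ln|x-8| - ln|x-3|] + C

Answer: (1/5)·ln|(x-8)/(x-3)| + C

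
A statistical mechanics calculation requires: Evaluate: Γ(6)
Γ(n) = (n-1)! for positive integers
Γ(6) = 5! = 120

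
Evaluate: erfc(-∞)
erfc(x) = 1 - erf(x); erfc(-∞) = 1 - erf(-∞) = 1 - (-1) = 2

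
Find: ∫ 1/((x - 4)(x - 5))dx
Partial fractions: 1/((x-4)(x-5))=A/(x-4)+B/(x-5)
A=-1, B=1
∫ [-1· 1/(x-4)+1· 1/(x-5)] dx
=(1)[ln|x-5| - ln|x-4|]+C

Answer: ln|(x-5)/(x-4)|+C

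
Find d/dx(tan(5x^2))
Chain rule: d/dx[tan(u)] = sec²(u)·u' where u = 5x^2
u' = 10x

Answer: 10x·sec²(5x^2)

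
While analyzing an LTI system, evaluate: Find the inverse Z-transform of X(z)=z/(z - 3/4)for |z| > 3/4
Standard pair: z/(z-a) <-> a^n * u[n] for causal signals
With a=3/4: x[n]=(3/4)^n * u[n]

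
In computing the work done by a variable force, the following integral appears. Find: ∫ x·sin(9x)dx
By parts: u = x, dv = sin(9x) dx
du = dx, v = -cos(9x)/9
= -x·cos(9x)/9 + sin(9x)/9² + C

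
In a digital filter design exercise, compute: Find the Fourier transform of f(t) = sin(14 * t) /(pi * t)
sin(W * t)/(pi * t) = (W/pi) * sinc(W * t/pi) is the impulse response of the ideal low-pass filter with cutoff W (here W = 14).
Its Fourier transform is a rectangular function:
F(omega) = 1 for |omega| < 14, 0 otherwise

Answer: rect(omega/28) [i.e., 1 for |omega| < 14, 0 otherwise]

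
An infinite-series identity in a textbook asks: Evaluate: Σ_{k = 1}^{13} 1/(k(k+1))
Partial fractions: 1/(k(k+1))=1/k - 1/(k+1)
Telescoping sum: 1(1-1/14)=1·13/14

Answer: 13/14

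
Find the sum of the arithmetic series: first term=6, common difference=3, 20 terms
Last term: a_n = 6+(20-1)·3 = 63
Sum = n(a_1+a_n)/2 = 20(6+63)/2 = 690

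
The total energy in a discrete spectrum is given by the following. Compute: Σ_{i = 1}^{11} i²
Using formula: Σ i^2=n(n+1)(2n+1)/6=11·12·23/6=506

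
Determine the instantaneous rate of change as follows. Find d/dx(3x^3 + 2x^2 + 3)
Power rule: d/dx(ax^n)=n·a·x^(n-1)
Term by term: 9·x^2+4·x

Answer: 9x^2+4x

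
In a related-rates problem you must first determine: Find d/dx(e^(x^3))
Chain rule: d/dx[e^u]=e^u · u' where u=x^3
u'=3x^2

Answer: 3x^2·e^(x^3)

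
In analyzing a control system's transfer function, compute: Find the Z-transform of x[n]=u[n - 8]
Using the time-shift property: Z{u[n-8]} = z^(-8)*z/(z-1)
= z^(-7)/(z-1)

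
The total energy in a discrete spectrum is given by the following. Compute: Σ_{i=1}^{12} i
Using formula: Σ i^1 = n(n + 1)/2 = 12·13/2 = 78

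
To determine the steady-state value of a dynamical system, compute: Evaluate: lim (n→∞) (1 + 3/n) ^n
This is the definition of e^3: lim(1+3/n)^n = e^3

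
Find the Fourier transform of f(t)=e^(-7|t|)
Using the standard pair: F{e^(-a|t|)} = 2a/(a^2 + omega^2)
With a = 7: F(omega) = 14/(49 + omega^2)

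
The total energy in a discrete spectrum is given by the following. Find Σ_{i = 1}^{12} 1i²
= 1·n(n+1)(2n+1)/6 = 1·12·13·25/6 = 650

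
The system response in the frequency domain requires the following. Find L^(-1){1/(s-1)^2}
L^(-1){1/(s-a)^n} = t^(n-1)·e^(at)/(n-1)!
Here a = 1, n = 2: t^1·e^(t)/1

Answer: t·e^(t)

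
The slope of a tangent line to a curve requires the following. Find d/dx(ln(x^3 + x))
Chain rule: d/dx[ln(u)]=u'/u where u=x^3 + x
u'=3x^2 + 1

Answer: (3x^2 + 1)/(x^3 + x)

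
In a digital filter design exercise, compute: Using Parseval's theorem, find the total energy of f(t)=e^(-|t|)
Parseval's theorem: E = integral |f(t)|^2 dt = (1/2pi) integral |F(omega)|^2 domega
E = integral_{-inf}^{inf} e^(-2|t|) dt = 2 * integral_0^inf e^(-2t) dt = 2/(2 * 1) = 1/1

Answer: 1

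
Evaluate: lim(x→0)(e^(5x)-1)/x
L'Hôpital (0/0): lim 5e^(5x)/1=5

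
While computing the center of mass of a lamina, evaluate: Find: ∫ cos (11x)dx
Using substitution u=11x: ∫ cos(u) du/11=sin(u)/11+C

Answer: (1/11)sin(11x)+C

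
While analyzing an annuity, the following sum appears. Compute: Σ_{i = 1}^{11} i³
Using formula: Σ i^3=[n(n+1)/2]²=[11·12/2]²=4356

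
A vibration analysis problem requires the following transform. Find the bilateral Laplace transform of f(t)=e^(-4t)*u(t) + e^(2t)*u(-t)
For e^(-4t) * u(t): L = 1/(s+4), Re(s) > -4
For e^(2t) * u(-t): L = -1/(s-2), Re(s) < 2
Combined: F(s) = 1/(s+4)-1/(s-2), -4 < Re(s) < 2

Answer: 1/(s+4)-1/(s-2), ROC: -4 < Re(s) < 2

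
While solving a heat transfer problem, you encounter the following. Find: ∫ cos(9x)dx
Using substitution u=9x: ∫ cos(u) du/9=sin(u)/9 + C

Answer: (1/9)sin(9x) + C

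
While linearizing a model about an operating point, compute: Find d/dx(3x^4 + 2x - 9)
Power rule: d/dx(ax^n) = n·a·x^(n-1)
Term by term: 12·x^3+2

Answer: 12x^3+2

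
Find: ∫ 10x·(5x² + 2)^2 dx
Let u = 5x² + 2, du = 10x dx
∫ u^2 du = u^3/3 + C

Answer: (5x² + 2)^3/3 + C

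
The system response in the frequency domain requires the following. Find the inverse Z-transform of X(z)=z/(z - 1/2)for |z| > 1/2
Standard pair: z/(z-a) <-> a^n*u[n] for causal signals
With a=1/2: x[n]=(1/2)^n*u[n]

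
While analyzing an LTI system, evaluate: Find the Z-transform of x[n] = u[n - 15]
Using the time-shift property: Z{u[n-15]} = z^(-15)*z/(z-1)
= z^(-14)/(z-1)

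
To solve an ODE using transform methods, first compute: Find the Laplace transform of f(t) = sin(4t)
L{sin(wt)}=w/(s²+w²)
L{sin(4t)}=4/(s²+16)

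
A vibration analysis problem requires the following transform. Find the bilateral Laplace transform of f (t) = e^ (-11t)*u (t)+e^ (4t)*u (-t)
For e^(-11t) * u(t): L=1/(s+11), Re(s) > -11
For e^(4t) * u(-t): L=-1/(s-4), Re(s) < 4
Combined: F(s)=1/(s+11)-1/(s-4), -11 < Re(s) < 4

Answer: 1/(s+11)-1/(s-4), ROC: -11 < Re(s) < 4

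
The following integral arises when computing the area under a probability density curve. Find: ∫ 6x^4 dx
Using power rule: ∫ 6x^4 dx = 6/5 x^5 + C = (6/5)x^5 + C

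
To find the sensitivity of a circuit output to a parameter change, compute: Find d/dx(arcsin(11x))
d/dx[arcsin(u)]=u'/√(1-u²), u=11x, u'=11

Answer: 11/√(1-121x²)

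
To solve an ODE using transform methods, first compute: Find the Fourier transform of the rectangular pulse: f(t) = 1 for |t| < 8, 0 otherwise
F(omega)=integral from -8 to 8 of e^(-j * omega * t) dt
=2 * sin(8 * omega)/omega=16 * sinc(8 * omega/pi)

Answer: 2 * sin(8 * omega)/omega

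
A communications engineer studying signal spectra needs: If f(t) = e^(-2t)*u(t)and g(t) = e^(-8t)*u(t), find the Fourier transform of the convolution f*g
By the convolution theorem: F{f * g}=F(omega) * G(omega)
F(omega)=1/(2 + j * omega), G(omega)=1/(8 + j * omega)
F{f * g}=1/((2 + j * omega)(8 + j * omega))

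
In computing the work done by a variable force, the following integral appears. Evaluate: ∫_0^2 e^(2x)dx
Antiderivative: (1/2)e^(2x)
Evaluate: (1/2)(e^4-1)

Answer: (e^4-1)/2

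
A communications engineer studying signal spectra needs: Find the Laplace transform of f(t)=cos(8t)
L{cos(wt)}=s/(s² + w²)
L{cos(8t)}=s/(s² + 64)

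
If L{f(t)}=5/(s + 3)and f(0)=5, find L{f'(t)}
L{f'(t)} = s·F(s) - f(0) = 5s/(s+3)-5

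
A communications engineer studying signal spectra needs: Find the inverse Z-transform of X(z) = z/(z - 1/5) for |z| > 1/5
Standard pair: z/(z-a) <-> a^n*u[n] for causal signals
With a=1/5: x[n]=(1/5)^n*u[n]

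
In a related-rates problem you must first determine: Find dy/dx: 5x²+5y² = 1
Differentiate: 10x+10y·(dy/dx) = 0
dy/dx = -10x/(10y) = -1·(x/y)

Answer: dy/dx = -1·(x/y)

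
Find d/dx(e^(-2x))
Chain rule: d/dx[e^u]=e^u · u' where u=-2x
u'=-2

Answer: -2·e^(-2x)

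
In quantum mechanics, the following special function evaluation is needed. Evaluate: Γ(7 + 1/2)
Γ(n + 1/2)=(2n)!√π/(4^n·n!)
=87178291200√π/(16384·5040)=(135135/128)·√π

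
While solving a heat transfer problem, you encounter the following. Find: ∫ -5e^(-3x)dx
Since d/dx[e^(-3x)]=-3e^(-3x), we get 5/3 e^(-3x)+C

Answer: (5/3)e^(-3x)+C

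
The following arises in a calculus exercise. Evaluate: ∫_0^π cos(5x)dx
Antiderivative: sin(5x)/5
Evaluate at bounds: [sin(5·π)/5] - [sin(5·0)/5]
=((0) - (0))/5=0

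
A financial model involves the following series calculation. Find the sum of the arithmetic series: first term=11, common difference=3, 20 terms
Last term: a_n = 11+(20-1)·3 = 68
Sum = n(a_1+a_n)/2 = 20(11+68)/2 = 790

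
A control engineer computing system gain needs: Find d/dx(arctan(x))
d/dx[arctan(u)]=u'/(1+u²), u=x, u'=1

Answer: 1/(1+x²)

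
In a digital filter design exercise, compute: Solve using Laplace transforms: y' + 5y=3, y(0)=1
Take L of both sides: sY(s)-1+5Y(s)=3/s
Y(s)(s+5)=3/s+1
Y(s)=3/(s(s+5))+1/(s+5)
Partial fractions: 3/(s(s+5))=(3/5)/s - (3/5)/(s+5)
So Y(s)=(3/5)/s+(2/5)/(s+5)
Inverse transform (L^(-1){1/s}=1, L^(-1){1/(s+5)}=e^(-5t)):

Answer: y(t)=3/5+(2/5)·e^(-5t)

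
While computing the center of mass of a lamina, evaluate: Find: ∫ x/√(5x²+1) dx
Let u=5x²+1, du=10x dx
∫ (1/10)·u^(-1/2) du=√u/5+C

Answer: √(5x²+1)/5+C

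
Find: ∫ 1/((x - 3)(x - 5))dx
Partial fractions: 1/((x-3)(x-5)) = A/(x-3) + B/(x-5)
A = -1/2, B = 1/2
∫ [-1/2· 1/(x-3) + 1/2· 1/(x-5)] dx
= (1/2)[ln|x-5| - ln|x-3|] + C

Answer: (1/2)·ln|(x-5)/(x-3)| + C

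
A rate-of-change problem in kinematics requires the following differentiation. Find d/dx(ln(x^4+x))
Chain rule: d/dx[ln(u)] = u'/u where u = x^4 + x
u' = 4x^3 + 1

Answer: (4x^3 + 1)/(x^4 + x)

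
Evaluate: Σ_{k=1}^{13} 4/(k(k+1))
Partial fractions: 4/(k(k + 1))=4/k - 4/(k + 1)
Telescoping sum: 4(1 - 1/14)=4·13/14

Answer: 26/7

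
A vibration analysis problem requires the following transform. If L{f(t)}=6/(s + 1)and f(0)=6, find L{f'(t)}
L{f'(t)}=s·F(s) - f(0)=6s/(s + 1) - 6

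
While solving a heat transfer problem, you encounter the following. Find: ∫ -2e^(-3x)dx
Since d/dx[e^(-3x)]=-3e^(-3x), we get 2/3 e^(-3x)+C

Answer: (2/3)e^(-3x)+C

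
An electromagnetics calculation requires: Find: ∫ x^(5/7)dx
Power rule: ∫ x^(5/7) dx = x^(12/7)/(12/7) + C

Answer: (7/12)·x^(12/7) + C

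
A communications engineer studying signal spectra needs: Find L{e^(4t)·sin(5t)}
First shifting: L{e^(at)f(t)}=F(s-a)
L{sin(5t)}=5/(s²+25)
Shift: 5/((s-4)²+25)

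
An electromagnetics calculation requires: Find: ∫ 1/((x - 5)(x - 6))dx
Partial fractions: 1/((x-5)(x-6)) = A/(x-5)+B/(x-6)
A = -1, B = 1
∫ [-1· 1/(x-5)+1· 1/(x-6)] dx
= (1)[ln|x-6| - ln|x-5|]+C

Answer: ln|(x-6)/(x-5)|+C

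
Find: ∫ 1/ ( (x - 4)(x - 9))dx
Partial fractions: 1/((x-4)(x-9))=A/(x-4) + B/(x-9)
A=-1/5, B=1/5
∫ [-1/5· 1/(x-4) + 1/5· 1/(x-9)] dx
=(1/5)[ln|x-9| - ln|x-4|] + C

Answer: (1/5)·ln|(x-9)/(x-4)| + C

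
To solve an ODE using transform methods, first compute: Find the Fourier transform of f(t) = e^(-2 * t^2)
The Fourier transform of a Gaussian e^(-a*t^2) is sqrt(pi/a)*e^(-omega^2/(4a)).
With a=2: F(omega)=sqrt(pi/2)*e^(-omega^2/8)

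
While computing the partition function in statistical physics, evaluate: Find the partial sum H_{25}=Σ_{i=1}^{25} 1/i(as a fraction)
H_25 = 1 + 1/2 + 1/3 + ... + 1/25
= 34052522467/8923714800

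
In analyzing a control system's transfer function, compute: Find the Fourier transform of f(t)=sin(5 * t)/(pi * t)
sin(W*t)/(pi*t) = (W/pi)*sinc(W*t/pi) is the impulse response of the ideal low-pass filter with cutoff W (here W = 5).
Its Fourier transform is a rectangular function:
F(omega) = 1 for |omega| < 5, 0 otherwise

Answer: rect(omega/10) [i.e., 1 for |omega| < 5, 0 otherwise]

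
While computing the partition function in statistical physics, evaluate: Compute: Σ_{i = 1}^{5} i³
Using formula: Σ i^3=[n(n + 1)/2]²=[5·6/2]²=225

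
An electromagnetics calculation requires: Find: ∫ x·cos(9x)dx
By parts: u = x, dv = cos(9x) dx
du = dx, v = sin(9x)/9
= x·sin(9x)/9 + cos(9x)/9² + C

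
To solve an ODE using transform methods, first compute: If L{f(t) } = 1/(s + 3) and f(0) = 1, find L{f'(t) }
L{f'(t)} = s·F(s) - f(0) = s/(s + 3) - 1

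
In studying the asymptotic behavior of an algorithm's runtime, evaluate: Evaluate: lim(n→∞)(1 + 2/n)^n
This is the definition of e^2: lim(1+2/n)^n=e^2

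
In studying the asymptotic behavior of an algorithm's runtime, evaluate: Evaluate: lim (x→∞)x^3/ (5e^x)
Apply L'Hôpital 3 times (∞/∞ each time):
Eventually get 3!/(5e^x) → 0

Answer: 0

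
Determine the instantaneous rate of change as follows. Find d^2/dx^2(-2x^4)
Apply power rule 2 times:
d^1: -8x^3
d^2: -24x^2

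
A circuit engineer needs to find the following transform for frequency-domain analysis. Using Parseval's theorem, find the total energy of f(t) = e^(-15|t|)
Parseval's theorem: E = integral |f(t)|^2 dt = (1/2pi) integral |F(omega)|^2 domega
E = integral_{-inf}^{inf} e^(-30|t|) dt = 2 * integral_0^inf e^(-30t) dt = 2/(2 * 15) = 1/15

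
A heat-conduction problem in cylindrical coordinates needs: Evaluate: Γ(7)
Γ(n) = (n-1)! for positive integers
Γ(7) = 6! = 720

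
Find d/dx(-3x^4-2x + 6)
Power rule: d/dx(ax^n) = n·a·x^(n-1)
Term by term: -12·x^3 - 2

Answer: -12x^3 - 2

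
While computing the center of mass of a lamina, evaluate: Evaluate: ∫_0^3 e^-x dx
Antiderivative: -e^-x
Evaluate: -(e^-3-1)

Answer: (e^-3-1)/(-1)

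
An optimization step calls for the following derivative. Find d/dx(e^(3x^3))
Chain rule: d/dx[e^u] = e^u · u' where u = 3x^3
u' = 9x^2

Answer: 9x^2·e^(3x^3)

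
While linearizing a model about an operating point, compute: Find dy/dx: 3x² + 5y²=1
Differentiate: 6x + 10y·(dy/dx) = 0
dy/dx = -6x/(10y) = -(3/5)·(x/y)

Answer: dy/dx = -(3/5)·(x/y)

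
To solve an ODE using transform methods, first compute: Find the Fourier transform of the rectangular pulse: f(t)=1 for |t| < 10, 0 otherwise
F(omega)=integral from -10 to 10 of e^(-j * omega * t) dt
=2 * sin(10 * omega)/omega=20 * sinc(10 * omega/pi)

Answer: 2 * sin(10 * omega)/omega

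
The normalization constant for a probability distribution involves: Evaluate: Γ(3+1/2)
Γ(n+1/2)=(2n)!√π/(4^n·n!)
=720√π/(64·6)=(15/8)·√π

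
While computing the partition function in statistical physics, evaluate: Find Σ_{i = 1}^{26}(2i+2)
= 2·Σ i+2·26 = 2·351+52 = 754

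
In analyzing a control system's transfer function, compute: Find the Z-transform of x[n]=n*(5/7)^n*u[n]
Using the property Z{n * a^n * u[n]}=az/(z-a)^2
With a=5/7: X(z)=(5/7)z/(z - 5/7)^2, |z| > 5/7

Answer: (5/7)z/(z - 5/7)^2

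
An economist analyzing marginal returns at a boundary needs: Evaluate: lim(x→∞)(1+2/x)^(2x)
Rewrite as [(1+2/x)^x]^2.
lim(1+2/x)^x = e^2, so limit = (e^2)^2 = e^4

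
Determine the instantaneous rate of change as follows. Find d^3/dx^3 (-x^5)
Apply power rule 3 times:
d^1: -5x^4
d^2: -20x^3
d^3: -60x^2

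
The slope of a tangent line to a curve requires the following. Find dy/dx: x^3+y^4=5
Differentiate: 3x^2+4y^3·(dy/dx) = 0
dy/dx = -3x^2/(4y^3)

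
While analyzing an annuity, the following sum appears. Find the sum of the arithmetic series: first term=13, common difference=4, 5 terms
Last term: a_n = 13 + (5 - 1)·4 = 29
Sum = n(a_1 + a_n)/2 = 5(13 + 29)/2 = 105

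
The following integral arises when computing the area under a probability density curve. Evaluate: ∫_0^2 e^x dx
Antiderivative: e^x
Evaluate: (e^2 - 1)

Answer: e^2 - 1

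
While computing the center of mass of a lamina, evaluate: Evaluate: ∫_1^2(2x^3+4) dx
Step 1: Find antiderivative F(x) = (1/2)x^4 + 4x
Step 2: F(2) - F(1) = 16 - (9/2) = 23/2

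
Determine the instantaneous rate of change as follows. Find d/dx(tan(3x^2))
Chain rule: d/dx[tan(u)]=sec²(u)·u' where u=3x^2
u'=6x

Answer: 6x·sec²(3x^2)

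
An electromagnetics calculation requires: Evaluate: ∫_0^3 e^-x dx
Antiderivative: -e^-x
Evaluate: -(e^-3 - 1)

Answer: (e^-3 - 1)/(-1)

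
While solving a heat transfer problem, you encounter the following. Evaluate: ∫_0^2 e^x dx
Antiderivative: e^x
Evaluate: (e^2 - 1)

Answer: e^2 - 1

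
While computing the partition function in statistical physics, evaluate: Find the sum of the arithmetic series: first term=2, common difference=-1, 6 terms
Last term: a_n=2 + (6 - 1)·-1=-3
Sum=n(a_1 + a_n)/2=6(2 + (-3))/2=-3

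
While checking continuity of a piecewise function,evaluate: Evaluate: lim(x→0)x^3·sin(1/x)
Squeeze theorem: -|x^3| ≤ x^3·sin(1/x) ≤ |x^3|
Since x^3 → 0 as x → 0, by squeeze theorem the limit is 0

Answer: 0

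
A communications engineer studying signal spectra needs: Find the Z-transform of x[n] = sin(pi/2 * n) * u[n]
Z{sin(w0 * n) * u[n]}=z * sin(w0)/(z^2-2z * cos(w0)+1)
With w0=pi/2: X(z)=z * sin(pi/2)/(z^2-2z * cos(pi/2)+1)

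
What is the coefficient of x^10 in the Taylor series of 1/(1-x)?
1/(1-x)=Σ x^n for |x|<1
All coefficients are 1

Answer: 1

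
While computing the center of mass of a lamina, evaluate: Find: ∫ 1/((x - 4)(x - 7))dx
Partial fractions: 1/((x-4)(x-7))=A/(x-4)+B/(x-7)
A=-1/3, B=1/3
∫ [-1/3· 1/(x-4)+1/3· 1/(x-7)] dx
=(1/3)[ln|x-7| - ln|x-4|]+C

Answer: (1/3)·ln|(x-7)/(x-4)|+C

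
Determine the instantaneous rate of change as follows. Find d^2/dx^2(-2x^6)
Apply power rule 2 times:
d^1: -12x^5
d^2: -60x^4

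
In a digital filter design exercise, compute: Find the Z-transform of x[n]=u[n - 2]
Using the time-shift property: Z{u[n-2]} = z^(-2)*z/(z-1)
= z^(-1)/(z-1)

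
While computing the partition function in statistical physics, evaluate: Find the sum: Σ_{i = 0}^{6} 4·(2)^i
Geometric series: S = a(1 - r^n)/(1 - r)
a = 4, r = 2, n = 7
S = 4(1 - 128)/-1 = 508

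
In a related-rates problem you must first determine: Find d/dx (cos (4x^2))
Chain rule: d/dx[cos(u)]=-sin(u)·u' where u=4x^2
u'=8x

Answer: -8x·sin(4x^2)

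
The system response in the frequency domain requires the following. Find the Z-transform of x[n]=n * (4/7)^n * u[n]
Using the property Z{n*a^n*u[n]} = az/(z-a)^2
With a = 4/7: X(z) = (4/7)z/(z - 4/7)^2, |z| > 4/7

Answer: (4/7)z/(z - 4/7)^2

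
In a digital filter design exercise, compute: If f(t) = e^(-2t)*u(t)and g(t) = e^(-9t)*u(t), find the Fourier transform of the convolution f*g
By the convolution theorem: F{f*g} = F(omega)*G(omega)
F(omega) = 1/(2+j*omega), G(omega) = 1/(9+j*omega)
F{f*g} = 1/((2+j*omega)(9+j*omega))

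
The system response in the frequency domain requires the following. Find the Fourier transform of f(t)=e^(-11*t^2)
The Fourier transform of a Gaussian e^(-a * t^2) is sqrt(pi/a) * e^(-omega^2/(4a)).
With a = 11: F(omega) = sqrt(pi/11) * e^(-omega^2/44)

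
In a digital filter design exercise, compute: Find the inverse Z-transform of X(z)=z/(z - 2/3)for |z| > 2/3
Standard pair: z/(z-a) <-> a^n * u[n] for causal signals
With a=2/3: x[n]=(2/3)^n * u[n]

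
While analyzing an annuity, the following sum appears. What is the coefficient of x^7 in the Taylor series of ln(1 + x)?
ln(1 + x) = Σ (-1)^(n + 1) x^n/n
Coefficient of x^7 = (-1)^8/7 = 1/7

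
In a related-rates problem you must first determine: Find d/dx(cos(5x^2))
Chain rule: d/dx[cos(u)] = -sin(u)·u' where u = 5x^2
u' = 10x

Answer: -10x·sin(5x^2)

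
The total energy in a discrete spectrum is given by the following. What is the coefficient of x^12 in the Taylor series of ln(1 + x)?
ln(1+x)=Σ (-1)^(n+1) x^n/n
Coefficient of x^12=(-1)^13/12=-1/12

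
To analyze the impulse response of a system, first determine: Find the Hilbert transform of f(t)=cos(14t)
The Hilbert transform shifts each frequency component by -pi/2.
H{cos(wt)} = sin(wt)
With w = 14: H{cos(14t)} = sin(14t)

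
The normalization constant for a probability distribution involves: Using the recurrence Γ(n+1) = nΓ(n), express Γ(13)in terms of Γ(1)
Γ(13)=12Γ(12)=12·11Γ(11)=...=12!·Γ(1)=479001600·Γ(1)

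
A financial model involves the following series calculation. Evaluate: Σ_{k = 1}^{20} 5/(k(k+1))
Partial fractions: 5/(k(k+1)) = 5/k - 5/(k+1)
Telescoping sum: 5(1-1/21) = 5·20/21

Answer: 100/21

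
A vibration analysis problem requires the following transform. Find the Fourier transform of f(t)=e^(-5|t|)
Using the standard pair: F{e^(-a|t|)} = 2a/(a^2+omega^2)
With a = 5: F(omega) = 10/(25+omega^2)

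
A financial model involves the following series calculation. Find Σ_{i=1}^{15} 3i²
=3·n(n + 1)(2n + 1)/6=3·15·16·31/6=3720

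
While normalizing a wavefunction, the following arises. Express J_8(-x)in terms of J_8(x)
For integer n: J_n(-x) = (-1)^n J_n(x)
With n = 8: J_8(-x) = (-1)^8 J_8(x) = J_8(x)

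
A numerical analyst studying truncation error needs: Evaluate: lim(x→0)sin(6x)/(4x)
L'Hôpital (0/0): lim 6cos(6x)/4=6/4

Answer: 3/2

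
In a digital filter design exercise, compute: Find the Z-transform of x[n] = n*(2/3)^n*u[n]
Using the property Z{n * a^n * u[n]}=az/(z-a)^2
With a=2/3: X(z)=(2/3)z/(z - 2/3)^2, |z| > 2/3

Answer: (2/3)z/(z - 2/3)^2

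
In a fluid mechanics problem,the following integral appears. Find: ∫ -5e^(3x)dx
Since d/dx[e^(3x)] = 3e^(3x), we get -5/3 e^(3x)+C

Answer: (-5/3)e^(3x)+C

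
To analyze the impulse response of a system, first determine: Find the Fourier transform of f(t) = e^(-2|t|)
Using the standard pair: F{e^(-a|t|)}=2a/(a^2 + omega^2)
With a=2: F(omega)=4/(4 + omega^2)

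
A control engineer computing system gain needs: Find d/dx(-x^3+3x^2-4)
Power rule: d/dx(ax^n)=n·a·x^(n-1)
Term by term: -3·x^2 + 6·x

Answer: -3x^2 + 6x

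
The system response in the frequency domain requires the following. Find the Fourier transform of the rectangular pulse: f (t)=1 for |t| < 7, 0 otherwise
F(omega)=integral from -7 to 7 of e^(-j * omega * t) dt
=2 * sin(7 * omega)/omega=14 * sinc(7 * omega/pi)

Answer: 2 * sin(7 * omega)/omega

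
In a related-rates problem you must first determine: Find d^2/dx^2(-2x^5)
Apply power rule 2 times:
d^1: -10x^4
d^2: -40x^3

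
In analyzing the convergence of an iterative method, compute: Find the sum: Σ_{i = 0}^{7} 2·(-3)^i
Geometric series: S = a(1 - r^n)/(1 - r)
a = 2, r = -3, n = 8
S = 2(1 - 6561)/4 = -3280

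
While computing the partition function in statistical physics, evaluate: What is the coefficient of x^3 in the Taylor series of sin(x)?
sin(x)=Σ (-1)^k x^(2k + 1)/(2k + 1)!
For x^3: (-1)^1/3!=-1/6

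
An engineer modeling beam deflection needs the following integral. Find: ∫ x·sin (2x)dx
By parts: u=x, dv=sin(2x) dx
du=dx, v=-cos(2x)/2
=-x·cos(2x)/2+sin(2x)/2²+C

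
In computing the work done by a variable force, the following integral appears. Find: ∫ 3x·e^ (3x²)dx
Let u=3x², du=6x dx
∫ (1/2)e^u du=e^u/2 + C

Answer: e^(3x²)/2 + C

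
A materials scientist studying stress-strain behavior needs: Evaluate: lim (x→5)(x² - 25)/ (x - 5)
Factor: (x² - 25)=(x-5)(x + 5)
Cancel (x-5): lim(x→5) (x + 5)=10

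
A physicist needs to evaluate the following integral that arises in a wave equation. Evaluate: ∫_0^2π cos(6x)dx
Antiderivative: sin(6x)/6
Evaluate at bounds: [sin(6·2π)/6] - [sin(6·0)/6]
= ((0) - (0))/6 = 0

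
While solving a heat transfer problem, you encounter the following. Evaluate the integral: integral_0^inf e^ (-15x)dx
integral_0^inf e^(-15x) dx=[-1/15 * e^(-15x)]_0^inf
=0 - (-1/15)=1/15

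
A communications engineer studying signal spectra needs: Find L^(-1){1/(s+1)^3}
L^(-1){1/(s-a)^n} = t^(n-1)·e^(at)/(n-1)!
Here a = -1, n = 3: t^2·e^(-t)/2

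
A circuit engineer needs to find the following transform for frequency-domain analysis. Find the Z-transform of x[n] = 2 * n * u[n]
Z{n * u[n]}=z/(z-1)^2
By linearity: Z{2 * n * u[n]}=2z/(z-1)^2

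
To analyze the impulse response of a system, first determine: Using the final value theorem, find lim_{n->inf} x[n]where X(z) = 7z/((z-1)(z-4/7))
Final value theorem: lim x[n]=lim_{z->1} (z-1) * X(z)
(z-1) * X(z)=7z/(z-4/7)
As z->1: 7/(1 - 4/7)=7/(3/7)=49/3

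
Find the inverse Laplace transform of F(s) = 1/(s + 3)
L^(-1){1/(s-a)} = c·e^(at)
Here a = -3, c = 1

Answer: e^(-3t)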